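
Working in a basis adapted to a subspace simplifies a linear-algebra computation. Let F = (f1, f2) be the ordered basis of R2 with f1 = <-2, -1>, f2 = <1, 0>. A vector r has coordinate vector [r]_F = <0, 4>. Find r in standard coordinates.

r = M [r]_F, where M has columns f1, f2.
Carrying out the matrix-vector product, r = <4, 0>.

<4, 0>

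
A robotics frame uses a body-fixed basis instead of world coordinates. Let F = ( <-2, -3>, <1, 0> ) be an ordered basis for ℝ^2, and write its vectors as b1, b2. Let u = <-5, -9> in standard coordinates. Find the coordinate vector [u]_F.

<3, 1>

[u]_F is the unique c with M c = u, where M has columns b1, b2.
System: -2c_1 + c_2 = -5, -3c_1 + 0c_2 = -9; solving gives c_1 = 3, c_2 = 1.
Check: 3b1 + b2 = <-5, -9>.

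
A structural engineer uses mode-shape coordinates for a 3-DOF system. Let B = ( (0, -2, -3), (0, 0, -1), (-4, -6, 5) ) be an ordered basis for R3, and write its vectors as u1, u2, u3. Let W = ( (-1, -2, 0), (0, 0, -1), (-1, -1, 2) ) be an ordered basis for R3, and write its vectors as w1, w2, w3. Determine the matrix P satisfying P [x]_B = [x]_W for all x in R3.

Let M have columns uj and N have columns wj. Then for every x, N [x]_W = x = M [x]_B, so P = N^(-1) M.
Since det N = -1, N^(-1) has integer entries; multiplying gives P = [[2, 0, 2], [-1, 1, -1], [-2, 0, 2]].

[[2, 0, 2], [-1, 1, -1], [-2, 0, 2]]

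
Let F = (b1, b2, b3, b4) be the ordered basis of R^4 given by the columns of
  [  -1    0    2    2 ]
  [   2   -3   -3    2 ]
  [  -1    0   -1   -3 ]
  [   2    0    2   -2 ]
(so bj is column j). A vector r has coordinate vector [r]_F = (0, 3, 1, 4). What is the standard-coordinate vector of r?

The coordinates say r = 0·b1 + 3b2 + b3 + 4b4; adding the scaled basis vectors gives (10, -4, -13, -6).

(10, -4, -13, -6)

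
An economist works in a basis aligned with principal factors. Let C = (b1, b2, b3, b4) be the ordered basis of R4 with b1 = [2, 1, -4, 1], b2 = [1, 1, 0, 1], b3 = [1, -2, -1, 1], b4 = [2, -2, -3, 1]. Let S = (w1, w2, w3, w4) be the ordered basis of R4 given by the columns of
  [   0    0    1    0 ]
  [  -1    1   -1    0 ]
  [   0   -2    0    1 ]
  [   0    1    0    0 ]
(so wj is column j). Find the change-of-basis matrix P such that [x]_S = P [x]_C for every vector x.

[[-2, -1, 2, 1], [1, 1, 1, 1], [2, 1, 1, 2], [-2, 2, 1, -1]]

Let M have columns bj and N have columns wj. Then for every x, N [x]_S = x = M [x]_C, so P = N^(-1) M.
Since det N = 1, N^(-1) has integer entries; multiplying gives P = [[-2, -1, 2, 1], [1, 1, 1, 1], [2, 1, 1, 2], [-2, 2, 1, -1]].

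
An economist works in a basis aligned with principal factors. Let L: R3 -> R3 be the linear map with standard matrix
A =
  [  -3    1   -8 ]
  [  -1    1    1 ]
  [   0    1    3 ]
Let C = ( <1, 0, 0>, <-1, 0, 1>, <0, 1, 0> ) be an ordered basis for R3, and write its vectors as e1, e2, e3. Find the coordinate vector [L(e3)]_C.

<2, 1, 1>

Column 3 of [L]_C is the C-coordinate vector of L(e3).
In standard coordinates L(e3) = A e3 = <1, 1, 1>.
Converting to C: <1, 1, 1> = 2e1 + e2 + e3, so the coordinate vector is <2, 1, 1>.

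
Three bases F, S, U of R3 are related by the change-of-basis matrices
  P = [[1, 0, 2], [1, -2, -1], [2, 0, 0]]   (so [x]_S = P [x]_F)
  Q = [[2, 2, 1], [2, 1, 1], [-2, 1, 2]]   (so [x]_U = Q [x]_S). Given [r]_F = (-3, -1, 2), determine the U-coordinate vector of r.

(-10, -7, -17)

First [r]_S = P [r]_F = (1, -3, -6).
Then [r]_U = Q [r]_S = (-10, -7, -17).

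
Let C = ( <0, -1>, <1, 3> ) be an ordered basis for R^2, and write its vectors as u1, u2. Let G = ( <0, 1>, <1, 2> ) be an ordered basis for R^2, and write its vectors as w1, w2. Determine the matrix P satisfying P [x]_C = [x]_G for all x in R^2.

Take x = uj: its C-coordinates are the j-th standard unit vector, so P e_j — column j of P — equals [uj]_G.
u1 = -w1 + 0·w2, giving column 1 = <-1, 0>; repeating for each j gives P = [[-1, 1], [0, 1]].

[[-1, 1], [0, 1]]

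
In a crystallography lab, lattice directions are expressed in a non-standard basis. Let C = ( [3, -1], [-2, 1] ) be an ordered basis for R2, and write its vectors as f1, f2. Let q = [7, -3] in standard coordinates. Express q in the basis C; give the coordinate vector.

[1, -2]

[q]_C is the unique c with M c = q, where M has columns f1, f2.
System: 3c_1 - 2c_2 = 7, -c_1 + c_2 = -3; solving gives c_1 = 1, c_2 = -2.
Check: f1 - 2f2 = [7, -3].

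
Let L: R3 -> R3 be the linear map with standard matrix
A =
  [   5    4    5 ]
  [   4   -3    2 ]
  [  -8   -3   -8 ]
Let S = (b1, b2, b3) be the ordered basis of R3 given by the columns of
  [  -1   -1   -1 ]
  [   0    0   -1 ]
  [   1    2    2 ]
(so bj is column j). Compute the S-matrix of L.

Let P have columns b1, ..., b3. Then [L]_S = P^(-1) A P.
Here det P = -1, so P^(-1) is integer; computing A P first and then P^(-1)(A P) gives [[0, -2, 3], [-2, -3, -1], [2, 0, -3]].

[[0, -2, 3], [-2, -3, -1], [2, 0, -3]]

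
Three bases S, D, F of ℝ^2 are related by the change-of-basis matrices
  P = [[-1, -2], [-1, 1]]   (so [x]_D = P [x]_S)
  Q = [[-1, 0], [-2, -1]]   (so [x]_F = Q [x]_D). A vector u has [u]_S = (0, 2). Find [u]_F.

Composing the changes, [u]_F = Q P [u]_S.
Q P = [[1, 2], [3, 3]]; applying this to (0, 2) gives (4, 6).

(4, 6)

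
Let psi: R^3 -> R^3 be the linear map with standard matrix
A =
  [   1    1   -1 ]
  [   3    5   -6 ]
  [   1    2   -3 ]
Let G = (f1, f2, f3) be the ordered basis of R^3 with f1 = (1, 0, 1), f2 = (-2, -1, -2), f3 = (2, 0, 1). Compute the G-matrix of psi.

[[2, 3, -3], [3, -1, 0], [2, -3, 2]]

Let P have columns f1, ..., f3. Then [psi]_G = P^(-1) A P.
Here det P = 1, so P^(-1) is integer; computing A P first and then P^(-1)(A P) gives [[2, 3, -3], [3, -1, 0], [2, -3, 2]].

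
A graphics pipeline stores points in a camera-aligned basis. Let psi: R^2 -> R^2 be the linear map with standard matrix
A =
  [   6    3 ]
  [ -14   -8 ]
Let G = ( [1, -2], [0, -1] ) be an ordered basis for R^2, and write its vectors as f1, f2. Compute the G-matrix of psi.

[[0, -3], [-2, -2]]

The j-th column of [psi]_G is [psi(fj)]_G.
psi(f1) = A f1 = [0, 2] = 0·f1 - 2f2, so column 1 is [0, -2].
Repeating for f2 and assembling the columns gives [[0, -3], [-2, -2]].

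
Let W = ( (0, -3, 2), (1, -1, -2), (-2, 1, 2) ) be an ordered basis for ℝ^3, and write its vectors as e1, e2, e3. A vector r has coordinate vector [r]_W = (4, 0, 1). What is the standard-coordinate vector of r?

r = M [r]_W, where M has columns e1, ..., e3.
Carrying out the matrix-vector product, r = (-2, -11, 10).

(-2, -11, 10)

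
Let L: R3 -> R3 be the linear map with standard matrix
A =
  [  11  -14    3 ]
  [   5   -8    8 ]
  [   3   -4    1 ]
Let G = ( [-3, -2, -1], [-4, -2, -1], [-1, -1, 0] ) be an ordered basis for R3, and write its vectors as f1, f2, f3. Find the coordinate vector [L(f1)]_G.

[3, -1, 3]

Column 1 of [L]_G is the G-coordinate vector of L(f1).
In standard coordinates L(f1) = A f1 = [-8, -7, -2].
Converting to G: [-8, -7, -2] = 3f1 - f2 + 3f3, so the coordinate vector is [3, -1, 3].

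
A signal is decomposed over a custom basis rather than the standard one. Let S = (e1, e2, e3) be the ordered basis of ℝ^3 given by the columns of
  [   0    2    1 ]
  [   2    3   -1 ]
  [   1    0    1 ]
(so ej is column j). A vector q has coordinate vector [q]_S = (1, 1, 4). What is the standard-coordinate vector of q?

(6, 1, 5)

q = M [q]_S, where M has columns e1, ..., e3.
Carrying out the matrix-vector product, q = (6, 1, 5).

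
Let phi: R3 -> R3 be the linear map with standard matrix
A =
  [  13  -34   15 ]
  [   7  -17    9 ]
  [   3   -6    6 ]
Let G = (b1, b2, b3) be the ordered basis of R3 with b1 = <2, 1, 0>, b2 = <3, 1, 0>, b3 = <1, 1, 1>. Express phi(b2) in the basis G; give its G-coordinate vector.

Compute phi(b2) = A b2 = <5, 4, 3> in standard coordinates.
Then write this in G-coordinates: solve for y in y_1 b1 + ... + y_3 b3 = <5, 4, 3>.
This gives y = <1, 0, 3>, which is column 2 of [phi]_G.

<1, 0, 3>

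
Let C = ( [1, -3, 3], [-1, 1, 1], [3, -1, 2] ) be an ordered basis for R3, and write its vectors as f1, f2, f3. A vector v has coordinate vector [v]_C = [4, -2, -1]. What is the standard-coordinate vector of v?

[3, -13, 8]

By definition v = 4f1 - 2f2 - f3.
Summing componentwise gives [3, -13, 8].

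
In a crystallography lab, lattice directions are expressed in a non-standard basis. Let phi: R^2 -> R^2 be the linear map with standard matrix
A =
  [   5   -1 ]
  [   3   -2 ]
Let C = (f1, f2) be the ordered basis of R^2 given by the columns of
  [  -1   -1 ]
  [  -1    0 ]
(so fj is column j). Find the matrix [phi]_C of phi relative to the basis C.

[[1, 3], [3, 2]]

With P the matrix whose columns are f1, f2, [phi]_C = P^(-1) A P.
Column by column: phi(f1) = A f1 = (-4, -1); its C-coordinates (1, 3) give column 1.
Continuing for each basis vector yields [phi]_C = [[1, 3], [3, 2]].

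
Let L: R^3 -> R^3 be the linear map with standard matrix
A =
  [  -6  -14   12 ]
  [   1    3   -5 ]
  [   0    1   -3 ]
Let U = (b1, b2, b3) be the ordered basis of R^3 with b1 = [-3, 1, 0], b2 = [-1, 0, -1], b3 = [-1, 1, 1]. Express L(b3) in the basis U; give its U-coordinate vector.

[0, -1, -3]

Compute L(b3) = A b3 = [4, -3, -2] in standard coordinates.
Then write this in U-coordinates: solve for y in y_1 b1 + ... + y_3 b3 = [4, -3, -2].
This gives y = [0, -1, -3], which is column 3 of [L]_U.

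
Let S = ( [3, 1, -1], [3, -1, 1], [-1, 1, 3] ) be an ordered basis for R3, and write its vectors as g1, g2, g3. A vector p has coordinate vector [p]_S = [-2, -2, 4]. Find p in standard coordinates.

[-16, 4, 12]

The coordinates say p = -2g1 - 2g2 + 4g3; adding the scaled basis vectors gives [-16, 4, 12].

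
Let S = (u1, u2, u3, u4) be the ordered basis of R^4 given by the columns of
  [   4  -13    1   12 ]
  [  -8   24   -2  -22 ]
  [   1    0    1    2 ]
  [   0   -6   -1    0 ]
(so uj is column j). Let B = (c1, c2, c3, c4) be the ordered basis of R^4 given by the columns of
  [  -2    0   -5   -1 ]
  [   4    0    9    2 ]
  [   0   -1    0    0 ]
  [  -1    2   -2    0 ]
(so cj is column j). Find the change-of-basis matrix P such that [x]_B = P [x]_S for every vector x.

[[-2, 2, -1, 0], [-1, 0, -1, -2], [0, 2, 0, -2], [0, -1, 1, -2]]

Take x = uj: its S-coordinates are the j-th standard unit vector, so P e_j — column j of P — equals [uj]_B.
u1 = -2c1 - c2 + 0·c3 + 0·c4, giving column 1 = <-2, -1, 0, 0>; repeating for each j gives P = [[-2, 2, -1, 0], [-1, 0, -1, -2], [0, 2, 0, -2], [0, -1, 1, -2]].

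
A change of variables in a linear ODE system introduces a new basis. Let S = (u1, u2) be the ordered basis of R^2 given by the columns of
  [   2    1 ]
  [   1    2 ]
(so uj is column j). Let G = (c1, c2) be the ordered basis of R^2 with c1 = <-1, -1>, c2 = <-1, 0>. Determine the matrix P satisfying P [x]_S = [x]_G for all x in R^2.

Let M have columns uj and N have columns cj. Then for every x, N [x]_G = x = M [x]_S, so P = N^(-1) M.
Since det N = -1, N^(-1) has integer entries; multiplying gives P = [[-1, -2], [-1, 1]].

[[-1, -2], [-1, 1]]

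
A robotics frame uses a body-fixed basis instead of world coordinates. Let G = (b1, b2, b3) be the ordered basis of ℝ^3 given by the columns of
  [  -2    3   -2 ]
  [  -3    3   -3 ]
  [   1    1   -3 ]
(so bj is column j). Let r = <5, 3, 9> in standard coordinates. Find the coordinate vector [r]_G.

[r]_G is the unique c with M c = r, where M has columns b1, ..., b3.
Row-reducing the augmented matrix [M | r] gives c = (3, 3, -1).
Check: 3b1 + 3b2 - b3 = <5, 3, 9>.

<3, 3, -1>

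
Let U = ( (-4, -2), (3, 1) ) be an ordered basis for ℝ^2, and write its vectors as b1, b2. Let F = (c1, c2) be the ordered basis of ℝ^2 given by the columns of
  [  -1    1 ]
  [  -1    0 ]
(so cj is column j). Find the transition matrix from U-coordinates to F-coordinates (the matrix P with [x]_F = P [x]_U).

Column j of P is [bj]_F, since P maps U-coordinates to F-coordinates.
Expressing b1 in F: b1 = 2c1 - 2c2, so column 1 of P is (2, -2).
Doing the same for each bj gives P = [[2, -1], [-2, 2]].

[[2, -1], [-2, 2]]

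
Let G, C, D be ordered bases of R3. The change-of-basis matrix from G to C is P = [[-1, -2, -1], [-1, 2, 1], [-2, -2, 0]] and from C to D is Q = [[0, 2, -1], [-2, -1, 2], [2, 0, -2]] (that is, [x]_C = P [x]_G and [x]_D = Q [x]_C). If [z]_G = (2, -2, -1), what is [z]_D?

First [z]_C = P [z]_G = (3, -7, 0).
Then [z]_D = Q [z]_C = (-14, 1, 6).

(-14, 1, 6)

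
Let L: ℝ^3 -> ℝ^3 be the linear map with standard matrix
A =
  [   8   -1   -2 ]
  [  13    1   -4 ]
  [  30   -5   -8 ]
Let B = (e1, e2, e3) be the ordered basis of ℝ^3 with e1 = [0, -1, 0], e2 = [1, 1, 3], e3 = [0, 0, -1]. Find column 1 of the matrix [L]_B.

Column 1 of [L]_B is the B-coordinate vector of L(e1).
In standard coordinates L(e1) = A e1 = [1, -1, 5].
Converting to B: [1, -1, 5] = 2e1 + e2 - 2e3, so the coordinate vector is [2, 1, -2].

[2, 1, -2]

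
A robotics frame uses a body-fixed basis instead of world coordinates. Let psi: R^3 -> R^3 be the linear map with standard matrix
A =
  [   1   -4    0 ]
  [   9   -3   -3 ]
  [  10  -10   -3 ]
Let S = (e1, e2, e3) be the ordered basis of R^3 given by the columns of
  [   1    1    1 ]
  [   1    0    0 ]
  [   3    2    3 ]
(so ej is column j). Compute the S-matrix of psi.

With P the matrix whose columns are e1, ..., e3, [psi]_S = P^(-1) A P.
Column by column: psi(e1) = A e1 = <-3, -3, -9>; its S-coordinates <-3, 0, 0> give column 1.
Continuing for each basis vector yields [psi]_S = [[-3, 3, 0], [0, -1, 2], [0, -1, -1]].

[[-3, 3, 0], [0, -1, 2], [0, -1, -1]]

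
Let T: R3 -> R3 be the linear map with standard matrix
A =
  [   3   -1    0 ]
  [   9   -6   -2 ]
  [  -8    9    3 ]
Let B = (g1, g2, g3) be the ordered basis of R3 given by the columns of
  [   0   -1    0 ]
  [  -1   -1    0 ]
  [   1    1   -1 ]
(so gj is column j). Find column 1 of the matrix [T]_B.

(-3, -1, 2)

Compute T(g1) = A g1 = (1, 4, -6) in standard coordinates.
Then write this in B-coordinates: solve for y in y_1 g1 + ... + y_3 g3 = (1, 4, -6).
This gives y = (-3, -1, 2), which is column 1 of [T]_B.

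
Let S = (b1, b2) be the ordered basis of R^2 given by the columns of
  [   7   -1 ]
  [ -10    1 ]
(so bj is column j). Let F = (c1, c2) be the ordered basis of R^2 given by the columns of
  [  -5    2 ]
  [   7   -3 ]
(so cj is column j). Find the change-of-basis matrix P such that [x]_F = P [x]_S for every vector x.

Column j of P is [bj]_F, since P maps S-coordinates to F-coordinates.
Expressing b1 in F: b1 = -c1 + c2, so column 1 of P is (-1, 1).
Doing the same for each bj gives P = [[-1, 1], [1, 2]].

[[-1, 1], [1, 2]]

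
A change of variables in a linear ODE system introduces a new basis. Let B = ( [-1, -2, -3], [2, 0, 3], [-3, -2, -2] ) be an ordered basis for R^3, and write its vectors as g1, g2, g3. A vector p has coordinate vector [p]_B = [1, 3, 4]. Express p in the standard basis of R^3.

By definition p = g1 + 3g2 + 4g3.
Summing componentwise gives [-7, -10, -2].

[-7, -10, -2]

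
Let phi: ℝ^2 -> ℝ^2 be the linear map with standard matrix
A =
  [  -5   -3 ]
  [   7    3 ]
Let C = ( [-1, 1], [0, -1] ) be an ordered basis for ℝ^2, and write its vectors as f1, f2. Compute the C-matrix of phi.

[[-2, -3], [2, 0]]

With P the matrix whose columns are f1, f2, [phi]_C = P^(-1) A P.
Column by column: phi(f1) = A f1 = [2, -4]; its C-coordinates [-2, 2] give column 1.
Continuing for each basis vector yields [phi]_C = [[-2, -3], [2, 0]].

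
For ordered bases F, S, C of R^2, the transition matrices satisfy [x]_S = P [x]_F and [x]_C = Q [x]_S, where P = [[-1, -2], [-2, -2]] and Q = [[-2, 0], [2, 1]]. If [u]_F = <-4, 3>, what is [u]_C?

<4, -2>

First [u]_S = P [u]_F = <-2, 2>.
Then [u]_C = Q [u]_S = <4, -2>.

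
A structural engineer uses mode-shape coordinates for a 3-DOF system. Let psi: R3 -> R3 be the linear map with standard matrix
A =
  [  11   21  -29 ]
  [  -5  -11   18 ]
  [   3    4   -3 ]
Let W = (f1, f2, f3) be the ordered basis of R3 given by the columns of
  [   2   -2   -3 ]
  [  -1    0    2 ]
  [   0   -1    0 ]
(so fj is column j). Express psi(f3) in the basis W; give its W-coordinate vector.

(1, 1, -3)

Column 3 of [psi]_W is the W-coordinate vector of psi(f3).
In standard coordinates psi(f3) = A f3 = (9, -7, -1).
Converting to W: (9, -7, -1) = f1 + f2 - 3f3, so the coordinate vector is (1, 1, -3).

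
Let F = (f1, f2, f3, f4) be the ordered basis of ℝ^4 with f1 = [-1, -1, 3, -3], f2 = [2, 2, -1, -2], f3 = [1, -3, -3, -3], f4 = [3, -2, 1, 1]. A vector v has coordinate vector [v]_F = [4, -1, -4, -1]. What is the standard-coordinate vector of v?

[-13, 8, 24, 1]

By definition v = 4f1 - f2 - 4f3 - f4.
Summing componentwise gives [-13, 8, 24, 1].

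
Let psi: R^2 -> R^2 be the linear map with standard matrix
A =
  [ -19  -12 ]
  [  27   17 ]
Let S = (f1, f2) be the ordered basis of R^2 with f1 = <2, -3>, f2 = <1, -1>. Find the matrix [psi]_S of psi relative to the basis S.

[[-1, -3], [0, -1]]

Let P have columns f1, f2. Then [psi]_S = P^(-1) A P.
Here det P = 1, so P^(-1) is integer; computing A P first and then P^(-1)(A P) gives [[-1, -3], [0, -1]].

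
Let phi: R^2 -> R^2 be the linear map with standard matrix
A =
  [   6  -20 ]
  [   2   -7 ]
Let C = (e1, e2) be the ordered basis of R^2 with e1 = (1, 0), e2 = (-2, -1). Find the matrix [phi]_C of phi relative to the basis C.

With P the matrix whose columns are e1, e2, [phi]_C = P^(-1) A P.
Column by column: phi(e1) = A e1 = (6, 2); its C-coordinates (2, -2) give column 1.
Continuing for each basis vector yields [phi]_C = [[2, 2], [-2, -3]].

[[2, 2], [-2, -3]]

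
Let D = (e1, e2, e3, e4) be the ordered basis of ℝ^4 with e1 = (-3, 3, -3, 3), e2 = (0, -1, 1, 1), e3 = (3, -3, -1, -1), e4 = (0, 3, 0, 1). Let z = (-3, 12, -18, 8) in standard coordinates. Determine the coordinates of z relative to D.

(4, -3, 3, 2)

[z]_D is the unique c with M c = z, where M has columns e1, ..., e4.
Row-reducing the augmented matrix [M | z] gives c = (4, -3, 3, 2).
Check: 4e1 - 3e2 + 3e3 + 2e4 = (-3, 12, -18, 8).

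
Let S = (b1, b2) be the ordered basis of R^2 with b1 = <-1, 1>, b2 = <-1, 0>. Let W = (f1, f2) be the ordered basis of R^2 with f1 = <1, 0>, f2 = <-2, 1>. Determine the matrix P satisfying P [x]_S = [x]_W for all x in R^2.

[[1, -1], [1, 0]]

Let M have columns bj and N have columns fj. Then for every x, N [x]_W = x = M [x]_S, so P = N^(-1) M.
Since det N = 1, N^(-1) has integer entries; multiplying gives P = [[1, -1], [1, 0]].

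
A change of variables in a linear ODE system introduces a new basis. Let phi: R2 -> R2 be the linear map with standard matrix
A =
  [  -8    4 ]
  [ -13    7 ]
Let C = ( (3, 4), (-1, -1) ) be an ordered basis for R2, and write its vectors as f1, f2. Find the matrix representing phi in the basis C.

Let P have columns f1, f2. Then [phi]_C = P^(-1) A P.
Here det P = 1, so P^(-1) is integer; computing A P first and then P^(-1)(A P) gives [[-3, 2], [-1, 2]].

[[-3, 2], [-1, 2]]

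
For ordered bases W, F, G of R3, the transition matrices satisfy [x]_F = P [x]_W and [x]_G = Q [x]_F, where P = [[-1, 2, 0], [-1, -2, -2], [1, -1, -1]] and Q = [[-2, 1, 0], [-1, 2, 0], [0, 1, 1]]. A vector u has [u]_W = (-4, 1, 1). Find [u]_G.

Composing the changes, [u]_G = Q P [u]_W.
Q P = [[1, -6, -2], [-1, -6, -4], [0, -3, -3]]; applying this to (-4, 1, 1) gives (-12, -6, -6).

(-12, -6, -6)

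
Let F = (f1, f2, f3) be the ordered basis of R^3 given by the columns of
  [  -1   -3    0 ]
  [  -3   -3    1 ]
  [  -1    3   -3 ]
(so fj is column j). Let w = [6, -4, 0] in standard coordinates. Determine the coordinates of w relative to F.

[3, -3, -4]

We seek scalars with c_1 f1 + ... + c_3 f3 = w; equivalently solve M c = w where the columns of M are f1, ..., f3.
Row-reducing the augmented matrix [M | w] gives c = (3, -3, -4).
Check: 3f1 - 3f2 - 4f3 = [6, -4, 0].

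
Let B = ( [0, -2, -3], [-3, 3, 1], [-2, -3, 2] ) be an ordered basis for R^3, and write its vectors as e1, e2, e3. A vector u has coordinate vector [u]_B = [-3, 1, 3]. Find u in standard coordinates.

[-9, 0, 16]

u = M [u]_B, where M has columns e1, ..., e3.
Carrying out the matrix-vector product, u = [-9, 0, 16].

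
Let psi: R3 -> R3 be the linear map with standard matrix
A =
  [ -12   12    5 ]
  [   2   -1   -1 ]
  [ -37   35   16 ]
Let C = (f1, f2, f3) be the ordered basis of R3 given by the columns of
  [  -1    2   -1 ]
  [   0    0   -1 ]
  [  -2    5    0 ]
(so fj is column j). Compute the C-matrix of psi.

[[0, 2, -1], [1, 2, 0], [0, 1, 1]]

Let P have columns f1, ..., f3. Then [psi]_C = P^(-1) A P.
Here det P = -1, so P^(-1) is integer; computing A P first and then P^(-1)(A P) gives [[0, 2, -1], [1, 2, 0], [0, 1, 1]].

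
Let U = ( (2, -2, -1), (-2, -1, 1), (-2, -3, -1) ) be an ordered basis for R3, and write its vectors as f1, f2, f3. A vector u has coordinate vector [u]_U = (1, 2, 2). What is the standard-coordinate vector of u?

(-6, -10, -1)

The coordinates say u = f1 + 2f2 + 2f3; adding the scaled basis vectors gives (-6, -10, -1).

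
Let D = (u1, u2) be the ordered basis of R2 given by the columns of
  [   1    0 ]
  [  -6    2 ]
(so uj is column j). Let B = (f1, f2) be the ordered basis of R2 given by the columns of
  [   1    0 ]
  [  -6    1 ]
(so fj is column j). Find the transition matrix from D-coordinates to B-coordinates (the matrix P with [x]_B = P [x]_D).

[[1, 0], [0, 2]]

Take x = uj: its D-coordinates are the j-th standard unit vector, so P e_j — column j of P — equals [uj]_B.
u1 = f1 + 0·f2, giving column 1 = (1, 0); repeating for each j gives P = [[1, 0], [0, 2]].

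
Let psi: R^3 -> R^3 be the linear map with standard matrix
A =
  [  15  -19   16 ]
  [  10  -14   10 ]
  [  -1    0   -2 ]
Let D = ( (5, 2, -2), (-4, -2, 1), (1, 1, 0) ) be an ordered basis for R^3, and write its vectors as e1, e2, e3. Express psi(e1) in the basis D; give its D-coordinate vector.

(-1, -3, -2)

Column 1 of [psi]_D is the D-coordinate vector of psi(e1).
In standard coordinates psi(e1) = A e1 = (5, 2, -1).
Converting to D: (5, 2, -1) = -e1 - 3e2 - 2e3, so the coordinate vector is (-1, -3, -2).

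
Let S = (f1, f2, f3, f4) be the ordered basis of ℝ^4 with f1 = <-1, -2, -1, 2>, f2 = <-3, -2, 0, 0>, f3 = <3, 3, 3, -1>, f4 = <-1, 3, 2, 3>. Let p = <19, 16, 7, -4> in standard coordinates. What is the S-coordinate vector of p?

[p]_S is the unique c with M c = p, where M has columns f1, ..., f4.
Gaussian elimination on [M | p] yields c = (-1, -4, 2, 0).
Check: -f1 - 4f2 + 2f3 + 0·f4 = <19, 16, 7, -4>.

<-1, -4, 2, 0>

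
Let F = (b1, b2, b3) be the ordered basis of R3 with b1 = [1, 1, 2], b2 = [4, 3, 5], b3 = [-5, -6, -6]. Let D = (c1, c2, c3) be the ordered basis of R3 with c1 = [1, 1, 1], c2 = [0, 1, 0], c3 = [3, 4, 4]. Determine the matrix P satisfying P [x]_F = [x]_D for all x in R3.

Let M have columns bj and N have columns cj. Then for every x, N [x]_D = x = M [x]_F, so P = N^(-1) M.
Since det N = 1, N^(-1) has integer entries; multiplying gives P = [[-2, 1, -2], [-1, -2, 0], [1, 1, -1]].

[[-2, 1, -2], [-1, -2, 0], [1, 1, -1]]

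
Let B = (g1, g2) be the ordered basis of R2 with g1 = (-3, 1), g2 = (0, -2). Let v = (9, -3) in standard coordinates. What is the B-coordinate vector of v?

(-3, 0)

Write v = c_1 g1 + c_2 g2 and solve for the c_i.
System: -3c_1 + 0c_2 = 9, c_1 - 2c_2 = -3; solving gives c_1 = -3, c_2 = 0.
Check: -3g1 + 0·g2 = (9, -3).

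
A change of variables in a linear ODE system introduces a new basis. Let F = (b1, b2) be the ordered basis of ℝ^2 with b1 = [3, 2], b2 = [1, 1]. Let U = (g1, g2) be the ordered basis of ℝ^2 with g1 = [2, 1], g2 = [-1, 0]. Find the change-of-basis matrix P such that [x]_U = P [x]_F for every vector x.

Take x = bj: its F-coordinates are the j-th standard unit vector, so P e_j — column j of P — equals [bj]_U.
b1 = 2g1 + g2, giving column 1 = [2, 1]; repeating for each j gives P = [[2, 1], [1, 1]].

[[2, 1], [1, 1]]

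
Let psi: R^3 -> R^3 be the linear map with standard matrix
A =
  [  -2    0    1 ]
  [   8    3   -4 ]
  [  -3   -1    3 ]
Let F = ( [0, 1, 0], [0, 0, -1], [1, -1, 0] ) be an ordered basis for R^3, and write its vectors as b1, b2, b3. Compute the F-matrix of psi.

With P the matrix whose columns are b1, ..., b3, [psi]_F = P^(-1) A P.
Column by column: psi(b1) = A b1 = [0, 3, -1]; its F-coordinates [3, 1, 0] give column 1.
Continuing for each basis vector yields [psi]_F = [[3, 3, 3], [1, 3, 2], [0, -1, -2]].

[[3, 3, 3], [1, 3, 2], [0, -1, -2]]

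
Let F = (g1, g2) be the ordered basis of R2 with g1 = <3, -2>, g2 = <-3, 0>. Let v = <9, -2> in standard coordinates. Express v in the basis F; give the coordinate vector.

Write v = c_1 g1 + c_2 g2 and solve for the c_i.
System: 3c_1 - 3c_2 = 9, -2c_1 + 0c_2 = -2; solving gives c_1 = 1, c_2 = -2.
Check: g1 - 2g2 = <9, -2>.

<1, -2>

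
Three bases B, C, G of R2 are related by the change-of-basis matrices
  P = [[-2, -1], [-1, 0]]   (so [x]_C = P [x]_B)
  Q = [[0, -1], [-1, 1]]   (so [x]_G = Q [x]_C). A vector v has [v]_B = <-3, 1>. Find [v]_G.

<-3, -2>

Apply P to get C-coordinates <5, 3>, then Q to get G-coordinates.
The result is [v]_G = <-3, -2>.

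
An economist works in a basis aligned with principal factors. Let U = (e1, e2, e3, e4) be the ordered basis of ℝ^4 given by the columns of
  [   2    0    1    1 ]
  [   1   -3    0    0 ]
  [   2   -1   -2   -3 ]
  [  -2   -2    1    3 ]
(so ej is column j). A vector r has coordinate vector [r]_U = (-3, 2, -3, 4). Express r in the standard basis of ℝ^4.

(-5, -9, -14, 11)

r = M [r]_U, where M has columns e1, ..., e4.
Carrying out the matrix-vector product, r = (-5, -9, -14, 11).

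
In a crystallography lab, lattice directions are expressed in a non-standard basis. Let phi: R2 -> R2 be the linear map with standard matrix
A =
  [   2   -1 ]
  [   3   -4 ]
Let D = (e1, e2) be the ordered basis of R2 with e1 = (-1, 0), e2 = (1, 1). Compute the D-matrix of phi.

[[-1, -2], [-3, -1]]

The j-th column of [phi]_D is [phi(ej)]_D.
phi(e1) = A e1 = (-2, -3) = -e1 - 3e2, so column 1 is (-1, -3).
Repeating for e2 and assembling the columns gives [[-1, -2], [-3, -1]].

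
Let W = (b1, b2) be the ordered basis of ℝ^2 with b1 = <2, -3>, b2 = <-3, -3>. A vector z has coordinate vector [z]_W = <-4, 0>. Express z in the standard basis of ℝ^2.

<-8, 12>

By definition z = -4b1 + 0·b2.
Summing componentwise gives <-8, 12>.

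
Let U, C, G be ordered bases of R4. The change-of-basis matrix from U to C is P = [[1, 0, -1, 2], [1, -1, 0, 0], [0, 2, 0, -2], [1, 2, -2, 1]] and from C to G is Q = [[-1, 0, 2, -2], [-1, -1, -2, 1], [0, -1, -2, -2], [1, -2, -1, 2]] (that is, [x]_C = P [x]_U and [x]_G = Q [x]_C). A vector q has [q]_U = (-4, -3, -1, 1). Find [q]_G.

(-1, 11, 31, -5)

First [q]_C = P [q]_U = (-1, -1, -8, -7).
Then [q]_G = Q [q]_C = (-1, 11, 31, -5).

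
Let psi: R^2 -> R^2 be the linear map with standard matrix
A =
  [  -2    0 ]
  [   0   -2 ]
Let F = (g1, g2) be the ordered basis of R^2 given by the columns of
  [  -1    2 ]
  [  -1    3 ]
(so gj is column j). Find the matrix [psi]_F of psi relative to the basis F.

Let P have columns g1, g2. Then [psi]_F = P^(-1) A P.
Here det P = -1, so P^(-1) is integer; computing A P first and then P^(-1)(A P) gives [[-2, 0], [0, -2]].

[[-2, 0], [0, -2]]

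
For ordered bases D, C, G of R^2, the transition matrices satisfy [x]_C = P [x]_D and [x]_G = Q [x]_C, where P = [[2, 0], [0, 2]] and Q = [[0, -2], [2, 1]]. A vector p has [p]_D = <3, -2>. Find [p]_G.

<8, 8>

First [p]_C = P [p]_D = <6, -4>.
Then [p]_G = Q [p]_C = <8, 8>.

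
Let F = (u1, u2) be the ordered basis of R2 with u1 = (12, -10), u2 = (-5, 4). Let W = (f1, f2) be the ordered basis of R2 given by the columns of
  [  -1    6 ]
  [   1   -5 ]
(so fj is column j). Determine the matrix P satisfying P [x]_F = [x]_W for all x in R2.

Column j of P is [uj]_W, since P maps F-coordinates to W-coordinates.
Expressing u1 in W: u1 = 0·f1 + 2f2, so column 1 of P is (0, 2).
Doing the same for each uj gives P = [[0, -1], [2, -1]].

[[0, -1], [2, -1]]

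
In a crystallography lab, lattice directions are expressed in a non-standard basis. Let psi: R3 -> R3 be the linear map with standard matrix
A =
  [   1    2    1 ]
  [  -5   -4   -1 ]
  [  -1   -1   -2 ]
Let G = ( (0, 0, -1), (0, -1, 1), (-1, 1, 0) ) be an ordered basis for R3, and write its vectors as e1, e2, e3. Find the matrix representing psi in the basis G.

The j-th column of [psi]_G is [psi(ej)]_G.
psi(e1) = A e1 = (-1, 1, 2) = -2e1 + 0·e2 + e3, so column 1 is (-2, 0, 1).
Repeating for e2, e3 and assembling the columns gives [[-2, -1, -2], [0, -2, -2], [1, 1, -1]].

[[-2, -1, -2], [0, -2, -2], [1, 1, -1]]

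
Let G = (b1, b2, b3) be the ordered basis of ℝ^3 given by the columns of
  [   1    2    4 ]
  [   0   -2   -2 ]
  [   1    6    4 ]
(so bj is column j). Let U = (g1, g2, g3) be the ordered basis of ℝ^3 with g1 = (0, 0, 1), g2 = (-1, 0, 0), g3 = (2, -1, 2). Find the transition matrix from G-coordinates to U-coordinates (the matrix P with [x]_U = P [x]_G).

[[1, 2, 0], [-1, 2, 0], [0, 2, 2]]

Take x = bj: its G-coordinates are the j-th standard unit vector, so P e_j — column j of P — equals [bj]_U.
b1 = g1 - g2 + 0·g3, giving column 1 = (1, -1, 0); repeating for each j gives P = [[1, 2, 0], [-1, 2, 0], [0, 2, 2]].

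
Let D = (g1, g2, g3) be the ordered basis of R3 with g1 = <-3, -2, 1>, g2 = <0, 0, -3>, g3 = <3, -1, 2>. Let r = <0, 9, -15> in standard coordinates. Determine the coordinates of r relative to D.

[r]_D is the unique c with M c = r, where M has columns g1, ..., g3.
Solving this 3x3 system gives c = (-3, 2, -3).
Check: -3g1 + 2g2 - 3g3 = <0, 9, -15>.

<-3, 2, -3>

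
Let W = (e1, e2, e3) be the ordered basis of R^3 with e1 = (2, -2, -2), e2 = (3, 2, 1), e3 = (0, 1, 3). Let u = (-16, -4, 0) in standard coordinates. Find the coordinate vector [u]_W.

We seek scalars with c_1 e1 + ... + c_3 e3 = u; equivalently solve M c = u where the columns of M are e1, ..., e3.
Row-reducing the augmented matrix [M | u] gives c = (-2, -4, 0).
Check: -2e1 - 4e2 + 0·e3 = (-16, -4, 0).

(-2, -4, 0)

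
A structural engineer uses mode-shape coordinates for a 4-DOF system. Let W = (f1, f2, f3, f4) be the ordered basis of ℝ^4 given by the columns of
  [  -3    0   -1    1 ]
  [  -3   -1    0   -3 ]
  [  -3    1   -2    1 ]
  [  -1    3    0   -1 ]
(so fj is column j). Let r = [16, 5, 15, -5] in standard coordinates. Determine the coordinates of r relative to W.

[-4, -2, -1, 3]

We seek scalars with c_1 f1 + ... + c_4 f4 = r; equivalently solve M c = r where the columns of M are f1, ..., f4.
Row-reducing the augmented matrix [M | r] gives c = (-4, -2, -1, 3).
Check: -4f1 - 2f2 - f3 + 3f4 = [16, 5, 15, -5].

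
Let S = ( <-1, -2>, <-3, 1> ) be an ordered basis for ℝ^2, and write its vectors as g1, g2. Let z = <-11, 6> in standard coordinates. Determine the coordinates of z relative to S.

<-1, 4>

We seek scalars with c_1 g1 + c_2 g2 = z; equivalently solve M c = z where the columns of M are g1, g2.
System: -c_1 - 3c_2 = -11, -2c_1 + c_2 = 6; solving gives c_1 = -1, c_2 = 4.
Check: -g1 + 4g2 = <-11, 6>.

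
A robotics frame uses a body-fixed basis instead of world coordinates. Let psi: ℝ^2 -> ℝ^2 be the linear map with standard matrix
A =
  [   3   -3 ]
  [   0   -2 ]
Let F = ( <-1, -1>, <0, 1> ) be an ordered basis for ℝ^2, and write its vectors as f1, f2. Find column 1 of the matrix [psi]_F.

<0, 2>

Compute psi(f1) = A f1 = <0, 2> in standard coordinates.
Then write this in F-coordinates: solve for y in y_1 f1 + y_2 f2 = <0, 2>.
This gives y = <0, 2>, which is column 1 of [psi]_F.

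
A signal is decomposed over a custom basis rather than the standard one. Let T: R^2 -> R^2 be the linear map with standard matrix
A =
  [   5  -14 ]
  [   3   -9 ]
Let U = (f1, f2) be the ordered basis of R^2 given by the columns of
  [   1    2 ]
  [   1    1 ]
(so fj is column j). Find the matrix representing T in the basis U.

[[-3, -2], [-3, -1]]

Let P have columns f1, f2. Then [T]_U = P^(-1) A P.
Here det P = -1, so P^(-1) is integer; computing A P first and then P^(-1)(A P) gives [[-3, -2], [-3, -1]].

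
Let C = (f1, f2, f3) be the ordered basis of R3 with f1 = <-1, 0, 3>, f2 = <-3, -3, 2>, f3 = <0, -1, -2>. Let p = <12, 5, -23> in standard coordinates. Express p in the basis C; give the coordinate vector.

<-3, -3, 4>

We seek scalars with c_1 f1 + ... + c_3 f3 = p; equivalently solve M c = p where the columns of M are f1, ..., f3.
Row-reducing the augmented matrix [M | p] gives c = (-3, -3, 4).
Check: -3f1 - 3f2 + 4f3 = <12, 5, -23>.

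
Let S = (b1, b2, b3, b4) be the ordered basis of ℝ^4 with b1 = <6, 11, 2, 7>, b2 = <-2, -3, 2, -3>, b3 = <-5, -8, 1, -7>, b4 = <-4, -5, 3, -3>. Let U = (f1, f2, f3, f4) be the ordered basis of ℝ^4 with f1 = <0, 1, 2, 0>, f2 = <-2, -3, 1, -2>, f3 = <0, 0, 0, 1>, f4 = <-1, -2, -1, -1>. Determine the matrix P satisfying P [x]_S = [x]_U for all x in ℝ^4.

Column j of P is [bj]_U, since P maps S-coordinates to U-coordinates.
Expressing b1 in U: b1 = f1 - 2f2 + f3 - 2f4, so column 1 of P is <1, -2, 1, -2>.
Doing the same for each bj gives P = [[1, -1, 0, 2], [-2, 2, 2, 1], [1, -1, -2, 1], [-2, -2, 1, 2]].

[[1, -1, 0, 2], [-2, 2, 2, 1], [1, -1, -2, 1], [-2, -2, 1, 2]]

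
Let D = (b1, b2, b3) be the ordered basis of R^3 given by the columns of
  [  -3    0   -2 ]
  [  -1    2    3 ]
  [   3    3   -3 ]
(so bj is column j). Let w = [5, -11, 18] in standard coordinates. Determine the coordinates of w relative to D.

[w]_D is the unique c with M c = w, where M has columns b1, ..., b3.
Row-reducing the augmented matrix [M | w] gives c = (1, 1, -4).
Check: b1 + b2 - 4b3 = [5, -11, 18].

[1, 1, -4]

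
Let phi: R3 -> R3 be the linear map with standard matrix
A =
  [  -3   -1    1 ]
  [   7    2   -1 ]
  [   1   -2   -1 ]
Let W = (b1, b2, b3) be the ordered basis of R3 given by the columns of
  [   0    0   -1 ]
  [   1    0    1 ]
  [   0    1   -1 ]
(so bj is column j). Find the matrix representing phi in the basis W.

[[1, 0, -3], [-1, -2, -3], [1, -1, -1]]

The j-th column of [phi]_W is [phi(bj)]_W.
phi(b1) = A b1 = (-1, 2, -2) = b1 - b2 + b3, so column 1 is (1, -1, 1).
Repeating for b2, b3 and assembling the columns gives [[1, 0, -3], [-1, -2, -3], [1, -1, -1]].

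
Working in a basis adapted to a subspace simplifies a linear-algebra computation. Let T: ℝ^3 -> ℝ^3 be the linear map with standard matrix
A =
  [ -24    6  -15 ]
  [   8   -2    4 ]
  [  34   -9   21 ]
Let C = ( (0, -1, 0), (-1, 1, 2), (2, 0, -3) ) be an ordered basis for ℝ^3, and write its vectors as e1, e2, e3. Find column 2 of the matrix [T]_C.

Column 2 of [T]_C is the C-coordinate vector of T(e2).
In standard coordinates T(e2) = A e2 = (0, -2, -1).
Converting to C: (0, -2, -1) = 0·e1 - 2e2 - e3, so the coordinate vector is (0, -2, -1).

(0, -2, -1)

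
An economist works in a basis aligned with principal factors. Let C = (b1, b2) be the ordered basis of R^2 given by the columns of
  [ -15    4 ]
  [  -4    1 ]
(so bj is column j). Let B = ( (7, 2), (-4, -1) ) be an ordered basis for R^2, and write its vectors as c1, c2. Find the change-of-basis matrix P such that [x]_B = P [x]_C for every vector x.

Let M have columns bj and N have columns cj. Then for every x, N [x]_B = x = M [x]_C, so P = N^(-1) M.
Since det N = 1, N^(-1) has integer entries; multiplying gives P = [[-1, 0], [2, -1]].

[[-1, 0], [2, -1]]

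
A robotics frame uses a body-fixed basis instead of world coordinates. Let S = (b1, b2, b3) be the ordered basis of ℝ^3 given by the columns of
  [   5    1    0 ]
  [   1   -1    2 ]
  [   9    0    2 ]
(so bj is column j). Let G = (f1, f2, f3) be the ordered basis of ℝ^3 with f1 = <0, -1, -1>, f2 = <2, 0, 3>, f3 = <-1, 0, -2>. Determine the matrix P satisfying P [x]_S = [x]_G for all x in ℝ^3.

Let M have columns bj and N have columns fj. Then for every x, N [x]_G = x = M [x]_S, so P = N^(-1) M.
Since det N = -1, N^(-1) has integer entries; multiplying gives P = [[-1, 1, -2], [2, 1, 0], [-1, 1, 0]].

[[-1, 1, -2], [2, 1, 0], [-1, 1, 0]]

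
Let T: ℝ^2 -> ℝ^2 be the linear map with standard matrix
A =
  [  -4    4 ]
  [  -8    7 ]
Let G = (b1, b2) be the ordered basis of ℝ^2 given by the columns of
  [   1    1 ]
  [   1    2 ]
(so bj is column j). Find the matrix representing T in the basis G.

With P the matrix whose columns are b1, b2, [T]_G = P^(-1) A P.
Column by column: T(b1) = A b1 = <0, -1>; its G-coordinates <1, -1> give column 1.
Continuing for each basis vector yields [T]_G = [[1, 2], [-1, 2]].

[[1, 2], [-1, 2]]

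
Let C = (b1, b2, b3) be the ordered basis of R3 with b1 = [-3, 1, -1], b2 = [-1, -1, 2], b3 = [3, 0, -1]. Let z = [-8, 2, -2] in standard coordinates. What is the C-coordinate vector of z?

[4, 2, 2]

[z]_C is the unique c with M c = z, where M has columns b1, ..., b3.
Row-reducing the augmented matrix [M | z] gives c = (4, 2, 2).
Check: 4b1 + 2b2 + 2b3 = [-8, 2, -2].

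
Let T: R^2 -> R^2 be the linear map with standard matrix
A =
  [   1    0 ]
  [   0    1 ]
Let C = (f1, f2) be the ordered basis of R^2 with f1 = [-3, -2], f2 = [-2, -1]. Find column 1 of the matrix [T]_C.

[1, 0]

Compute T(f1) = A f1 = [-3, -2] in standard coordinates.
Then write this in C-coordinates: solve for y in y_1 f1 + y_2 f2 = [-3, -2].
This gives y = [1, 0], which is column 1 of [T]_C.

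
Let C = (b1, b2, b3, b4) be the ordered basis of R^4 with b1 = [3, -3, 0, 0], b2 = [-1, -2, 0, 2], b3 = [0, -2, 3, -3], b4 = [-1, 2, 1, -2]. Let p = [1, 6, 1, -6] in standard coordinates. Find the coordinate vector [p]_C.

We seek scalars with c_1 b1 + ... + c_4 b4 = p; equivalently solve M c = p where the columns of M are b1, ..., b4.
Solving this 4x4 system gives c = (0, -2, 0, 1).
Check: 0·b1 - 2b2 + 0·b3 + b4 = [1, 6, 1, -6].

[0, -2, 0, 1]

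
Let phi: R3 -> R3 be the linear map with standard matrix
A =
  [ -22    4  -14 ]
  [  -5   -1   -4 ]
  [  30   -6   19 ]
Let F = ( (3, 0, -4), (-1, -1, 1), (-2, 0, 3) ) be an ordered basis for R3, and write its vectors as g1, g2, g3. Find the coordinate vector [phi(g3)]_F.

(2, 2, 1)

Compute phi(g3) = A g3 = (2, -2, -3) in standard coordinates.
Then write this in F-coordinates: solve for y in y_1 g1 + ... + y_3 g3 = (2, -2, -3).
This gives y = (2, 2, 1), which is column 3 of [phi]_F.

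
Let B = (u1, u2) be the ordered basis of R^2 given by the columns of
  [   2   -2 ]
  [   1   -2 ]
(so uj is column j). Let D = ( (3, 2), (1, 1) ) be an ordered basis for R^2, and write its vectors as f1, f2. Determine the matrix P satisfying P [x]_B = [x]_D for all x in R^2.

Let M have columns uj and N have columns fj. Then for every x, N [x]_D = x = M [x]_B, so P = N^(-1) M.
Since det N = 1, N^(-1) has integer entries; multiplying gives P = [[1, 0], [-1, -2]].

[[1, 0], [-1, -2]]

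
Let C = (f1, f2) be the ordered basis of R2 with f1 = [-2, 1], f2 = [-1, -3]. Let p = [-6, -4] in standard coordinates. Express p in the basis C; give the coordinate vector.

Write p = c_1 f1 + c_2 f2 and solve for the c_i.
System: -2c_1 - c_2 = -6, c_1 - 3c_2 = -4; solving gives c_1 = 2, c_2 = 2.
Check: 2f1 + 2f2 = [-6, -4].

[2, 2]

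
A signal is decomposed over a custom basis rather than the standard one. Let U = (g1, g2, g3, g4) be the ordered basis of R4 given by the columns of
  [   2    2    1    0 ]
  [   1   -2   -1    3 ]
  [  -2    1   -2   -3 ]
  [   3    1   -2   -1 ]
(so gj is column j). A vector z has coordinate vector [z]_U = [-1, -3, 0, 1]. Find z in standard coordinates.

By definition z = -g1 - 3g2 + 0·g3 + g4.
Summing componentwise gives [-8, 8, -4, -7].

[-8, 8, -4, -7]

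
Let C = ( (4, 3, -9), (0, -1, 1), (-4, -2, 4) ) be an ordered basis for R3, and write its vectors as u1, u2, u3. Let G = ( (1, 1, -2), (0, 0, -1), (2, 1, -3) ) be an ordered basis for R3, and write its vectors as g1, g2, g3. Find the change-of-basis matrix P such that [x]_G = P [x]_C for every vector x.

Let M have columns uj and N have columns gj. Then for every x, N [x]_G = x = M [x]_C, so P = N^(-1) M.
Since det N = -1, N^(-1) has integer entries; multiplying gives P = [[2, -2, 0], [2, 0, 2], [1, 1, -2]].

[[2, -2, 0], [2, 0, 2], [1, 1, -2]]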